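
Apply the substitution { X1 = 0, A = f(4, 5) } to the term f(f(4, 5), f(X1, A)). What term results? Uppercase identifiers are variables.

Replace each occurrence of X1 with 0.
Replace each occurrence of A with f(4, 5).
Result: f(f(4, 5), f(0, f(4, 5))).

f(f(4, 5), f(0, f(4, 5)))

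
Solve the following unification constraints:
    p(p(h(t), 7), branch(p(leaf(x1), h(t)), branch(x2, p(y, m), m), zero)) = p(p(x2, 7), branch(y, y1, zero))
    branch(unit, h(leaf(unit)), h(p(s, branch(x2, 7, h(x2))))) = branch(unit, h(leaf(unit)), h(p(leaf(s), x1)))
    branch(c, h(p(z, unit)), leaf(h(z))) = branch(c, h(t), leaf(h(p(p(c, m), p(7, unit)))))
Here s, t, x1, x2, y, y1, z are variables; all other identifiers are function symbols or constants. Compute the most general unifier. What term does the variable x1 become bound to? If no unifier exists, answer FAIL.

Decompose p/2: p(h(t), 7) = p(x2, 7),  branch(p(leaf(x1), h(t)), branch(x2, p(y, m), m), zero) = branch(y, y1, zero).
Decompose p/2: h(t) = x2,  7 = 7.
Bind x2 := h(t); substituting into the 2 remaining equations that mention x2 gives: branch(p(leaf(x1), h(t)), branch(h(t), p(y, m), m), zero) = branch(y, y1, zero),  branch(unit, h(leaf(unit)), h(p(s, branch(h(t), 7, h(h(t)))))) = branch(unit, h(leaf(unit)), h(p(leaf(s), x1))).
Delete trivial equation 7 = 7.
Decompose branch/3: p(leaf(x1), h(t)) = y,  branch(h(t), p(y, m), m) = y1,  zero = zero.
Bind y := p(leaf(x1), h(t)); substituting into the one remaining equation that mentions y gives: branch(h(t), p(p(leaf(x1), h(t)), m), m) = y1.
Bind y1 := branch(h(t), p(p(leaf(x1), h(t)), m), m); no other remaining equation mentions y1.
Delete trivial equation zero = zero.
Decompose branch/3: unit = unit,  h(leaf(unit)) = h(leaf(unit)),  h(p(s, branch(h(t), 7, h(h(t))))) = h(p(leaf(s), x1)).
Delete trivial equation unit = unit.
Delete trivial equation h(leaf(unit)) = h(leaf(unit)).
Decompose h/1: p(s, branch(h(t), 7, h(h(t)))) = p(leaf(s), x1).
Decompose p/2: s = leaf(s),  branch(h(t), 7, h(h(t))) = x1.
Occurs check fails: s occurs in leaf(s); the equation s = leaf(s) has no finite solution.

FAIL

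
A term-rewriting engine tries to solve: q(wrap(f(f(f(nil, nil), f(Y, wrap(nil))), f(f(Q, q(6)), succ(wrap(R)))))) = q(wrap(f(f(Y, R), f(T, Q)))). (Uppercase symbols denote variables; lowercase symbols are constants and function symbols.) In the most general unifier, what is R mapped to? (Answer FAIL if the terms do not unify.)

Decompose q/1: wrap(f(f(f(nil, nil), f(Y, wrap(nil))), f(f(Q, q(6)), succ(wrap(R))))) = wrap(f(f(Y, R), f(T, Q))).
Decompose wrap/1: f(f(f(nil, nil), f(Y, wrap(nil))), f(f(Q, q(6)), succ(wrap(R)))) = f(f(Y, R), f(T, Q)).
Decompose f/2: f(f(nil, nil), f(Y, wrap(nil))) = f(Y, R),  f(f(Q, q(6)), succ(wrap(R))) = f(T, Q).
Decompose f/2: f(nil, nil) = Y,  f(Y, wrap(nil)) = R.
Bind Y := f(nil, nil); substituting into the one remaining equation that mentions Y gives: f(f(nil, nil), wrap(nil)) = R.
Bind R := f(f(nil, nil), wrap(nil)); substituting into the remaining equation gives: f(f(Q, q(6)), succ(wrap(f(f(nil, nil), wrap(nil))))) = f(T, Q).
Decompose f/2: f(Q, q(6)) = T,  succ(wrap(f(f(nil, nil), wrap(nil)))) = Q.
Bind T := f(Q, q(6)); no other remaining equation mentions T.
Bind Q := succ(wrap(f(f(nil, nil), wrap(nil)))). Substituting into the earlier binding gives T := f(succ(wrap(f(f(nil, nil), wrap(nil)))), q(6)).
MGU = { Y -> f(nil, nil), R -> f(f(nil, nil), wrap(nil)), T -> f(succ(wrap(f(f(nil, nil), wrap(nil)))), q(6)), Q -> succ(wrap(f(f(nil, nil), wrap(nil)))) }, so R -> f(f(nil, nil), wrap(nil)).

f(f(nil, nil), wrap(nil))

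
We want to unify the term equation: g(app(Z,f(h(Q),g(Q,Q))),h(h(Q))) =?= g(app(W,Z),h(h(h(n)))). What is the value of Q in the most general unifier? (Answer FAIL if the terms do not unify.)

Decompose g/2: app(Z,f(h(Q),g(Q,Q))) =?= app(W,Z),  h(h(Q)) =?= h(h(h(n))).
Decompose app/2: Z =?= W,  f(h(Q),g(Q,Q)) =?= Z.
Bind Z := W; substituting into the one remaining equation that mentions Z gives: f(h(Q),g(Q,Q)) =?= W.
Bind W := f(h(Q),g(Q,Q)); no other remaining equation mentions W. Substituting into the earlier binding gives Z := f(h(Q),g(Q,Q)).
Decompose h/1: h(Q) =?= h(h(n)).
Decompose h/1: Q =?= h(n).
Bind Q := h(n). Substituting into the earlier bindings gives Z := f(h(h(n)),g(h(n),h(n))), W := f(h(h(n)),g(h(n),h(n))).
MGU = { Z -> f(h(h(n)),g(h(n),h(n))), W -> f(h(h(n)),g(h(n),h(n))), Q -> h(n) }, so Q -> h(n).

h(n)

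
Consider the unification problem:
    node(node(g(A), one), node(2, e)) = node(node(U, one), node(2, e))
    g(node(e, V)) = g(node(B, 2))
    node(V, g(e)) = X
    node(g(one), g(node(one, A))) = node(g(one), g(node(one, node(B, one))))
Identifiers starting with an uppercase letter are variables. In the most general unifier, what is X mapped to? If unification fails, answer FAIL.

Decompose node/2: node(g(A), one) = node(U, one),  node(2, e) = node(2, e).
Decompose node/2: g(A) = U,  one = one.
Bind U := g(A); no other remaining equation mentions U.
Delete trivial equation one = one.
Delete trivial equation node(2, e) = node(2, e).
Decompose g/1: node(e, V) = node(B, 2).
Decompose node/2: e = B,  V = 2.
Bind B := e; substituting into the one remaining equation that mentions B gives: node(g(one), g(node(one, A))) = node(g(one), g(node(one, node(e, one)))).
Bind V := 2; substituting into the one remaining equation that mentions V gives: node(2, g(e)) = X.
Bind X := node(2, g(e)); no other remaining equation mentions X.
Decompose node/2: g(one) = g(one),  g(node(one, A)) = g(node(one, node(e, one))).
Delete trivial equation g(one) = g(one).
Decompose g/1: node(one, A) = node(one, node(e, one)).
Decompose node/2: one = one,  A = node(e, one).
Delete trivial equation one = one.
Bind A := node(e, one). Substituting into the earlier binding gives U := g(node(e, one)).
MGU = { U ↦ g(node(e, one)), B ↦ e, V ↦ 2, X ↦ node(2, g(e)), A ↦ node(e, one) }, so X ↦ node(2, g(e)).

node(2, g(e))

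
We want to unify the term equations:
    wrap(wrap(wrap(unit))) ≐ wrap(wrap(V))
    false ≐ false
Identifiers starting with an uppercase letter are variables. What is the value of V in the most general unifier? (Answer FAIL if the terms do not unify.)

Decompose wrap/1: wrap(wrap(unit)) ≐ wrap(V).
Decompose wrap/1: wrap(unit) ≐ V.
Bind V := wrap(unit); no other remaining equation mentions V.
Delete trivial equation false ≐ false.
MGU = { V := wrap(unit) }, so V := wrap(unit).

wrap(unit)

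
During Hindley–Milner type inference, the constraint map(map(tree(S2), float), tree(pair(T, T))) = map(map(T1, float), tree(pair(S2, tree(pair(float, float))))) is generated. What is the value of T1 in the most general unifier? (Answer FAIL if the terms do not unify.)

Decompose map/2: map(tree(S2), float) = map(T1, float),  tree(pair(T, T)) = tree(pair(S2, tree(pair(float, float)))).
Decompose map/2: tree(S2) = T1,  float = float.
Bind T1 := tree(S2); no other remaining equation mentions T1.
Delete trivial equation float = float.
Decompose tree/1: pair(T, T) = pair(S2, tree(pair(float, float))).
Decompose pair/2: T = S2,  T = tree(pair(float, float)).
Bind T := S2; substituting into the remaining equation gives: S2 = tree(pair(float, float)).
Bind S2 := tree(pair(float, float)). Substituting into the earlier bindings gives T1 := tree(tree(pair(float, float))), T := tree(pair(float, float)).
MGU = { T1 -> tree(tree(pair(float, float))), T -> tree(pair(float, float)), S2 -> tree(pair(float, float)) }, so T1 -> tree(tree(pair(float, float))).

tree(tree(pair(float, float)))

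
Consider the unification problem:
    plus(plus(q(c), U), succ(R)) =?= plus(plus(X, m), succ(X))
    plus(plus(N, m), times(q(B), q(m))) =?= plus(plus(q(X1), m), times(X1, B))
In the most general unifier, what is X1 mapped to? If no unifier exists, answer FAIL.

Decompose plus/2: plus(q(c), U) =?= plus(X, m),  succ(R) =?= succ(X).
Decompose plus/2: q(c) =?= X,  U =?= m.
Bind X := q(c); substituting into the one remaining equation that mentions X gives: succ(R) =?= succ(q(c)).
Bind U := m; no other remaining equation mentions U.
Decompose succ/1: R =?= q(c).
Bind R := q(c); no other remaining equation mentions R.
Decompose plus/2: plus(N, m) =?= plus(q(X1), m),  times(q(B), q(m)) =?= times(X1, B).
Decompose plus/2: N =?= q(X1),  m =?= m.
Bind N := q(X1); no other remaining equation mentions N.
Delete trivial equation m =?= m.
Decompose times/2: q(B) =?= X1,  q(m) =?= B.
Bind X1 := q(B); no other remaining equation mentions X1. Substituting into the earlier binding gives N := q(q(B)).
Bind B := q(m). Substituting into the earlier bindings gives N := q(q(q(m))), X1 := q(q(m)).
MGU = { X := q(c), U := m, R := q(c), N := q(q(q(m))), X1 := q(q(m)), B := q(m) }, so X1 := q(q(m)).

q(q(m))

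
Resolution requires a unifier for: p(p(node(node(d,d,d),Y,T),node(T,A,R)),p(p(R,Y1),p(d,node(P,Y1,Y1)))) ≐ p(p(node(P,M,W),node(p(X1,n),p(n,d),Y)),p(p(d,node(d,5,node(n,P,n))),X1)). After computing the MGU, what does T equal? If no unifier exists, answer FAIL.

Decompose p/2: p(node(node(d,d,d),Y,T),node(T,A,R)) ≐ p(node(P,M,W),node(p(X1,n),p(n,d),Y)),  p(p(R,Y1),p(d,node(P,Y1,Y1))) ≐ p(p(d,node(d,5,node(n,P,n))),X1).
Decompose p/2: node(node(d,d,d),Y,T) ≐ node(P,M,W),  node(T,A,R) ≐ node(p(X1,n),p(n,d),Y).
Decompose node/3: node(d,d,d) ≐ P,  Y ≐ M,  T ≐ W.
Bind P := node(d,d,d); substituting into the one remaining equation that mentions P gives: p(p(R,Y1),p(d,node(node(d,d,d),Y1,Y1))) ≐ p(p(d,node(d,5,node(n,node(d,d,d),n))),X1).
Bind Y := M; substituting into the one remaining equation that mentions Y gives: node(T,A,R) ≐ node(p(X1,n),p(n,d),M).
Bind T := W; substituting into the one remaining equation that mentions T gives: node(W,A,R) ≐ node(p(X1,n),p(n,d),M).
Decompose node/3: W ≐ p(X1,n),  A ≐ p(n,d),  R ≐ M.
Bind W := p(X1,n); no other remaining equation mentions W. Substituting into the earlier binding gives T := p(X1,n).
Bind A := p(n,d); no other remaining equation mentions A.
Bind R := M; substituting into the remaining equation gives: p(p(M,Y1),p(d,node(node(d,d,d),Y1,Y1))) ≐ p(p(d,node(d,5,node(n,node(d,d,d),n))),X1).
Decompose p/2: p(M,Y1) ≐ p(d,node(d,5,node(n,node(d,d,d),n))),  p(d,node(node(d,d,d),Y1,Y1)) ≐ X1.
Decompose p/2: M ≐ d,  Y1 ≐ node(d,5,node(n,node(d,d,d),n)).
Bind M := d; no other remaining equation mentions M. Substituting into the earlier bindings gives Y := d, R := d.
Bind Y1 := node(d,5,node(n,node(d,d,d),n)); substituting into the remaining equation gives: p(d,node(node(d,d,d),node(d,5,node(n,node(d,d,d),n)),node(d,5,node(n,node(d,d,d),n)))) ≐ X1.
Bind X1 := p(d,node(node(d,d,d),node(d,5,node(n,node(d,d,d),n)),node(d,5,node(n,node(d,d,d),n)))). Substituting into the earlier bindings gives T := p(p(d,node(node(d,d,d),node(d,5,node(n,node(d,d,d),n)),node(d,5,node(n,node(d,d,d),n)))),n), W := p(p(d,node(node(d,d,d),node(d,5,node(n,node(d,d,d),n)),node(d,5,node(n,node(d,d,d),n)))),n).
MGU = { P ↦ node(d,d,d), Y ↦ d, T ↦ p(p(d,node(node(d,d,d),node(d,5,node(n,node(d,d,d),n)),node(d,5,node(n,node(d,d,d),n)))),n), W ↦ p(p(d,node(node(d,d,d),node(d,5,node(n,node(d,d,d),n)),node(d,5,node(n,node(d,d,d),n)))),n), A ↦ p(n,d), R ↦ d, M ↦ d, Y1 ↦ node(d,5,node(n,node(d,d,d),n)), X1 ↦ p(d,node(node(d,d,d),node(d,5,node(n,node(d,d,d),n)),node(d,5,node(n,node(d,d,d),n)))) }, so T ↦ p(p(d,node(node(d,d,d),node(d,5,node(n,node(d,d,d),n)),node(d,5,node(n,node(d,d,d),n)))),n).

p(p(d,node(node(d,d,d),node(d,5,node(n,node(d,d,d),n)),node(d,5,node(n,node(d,d,d),n)))),n)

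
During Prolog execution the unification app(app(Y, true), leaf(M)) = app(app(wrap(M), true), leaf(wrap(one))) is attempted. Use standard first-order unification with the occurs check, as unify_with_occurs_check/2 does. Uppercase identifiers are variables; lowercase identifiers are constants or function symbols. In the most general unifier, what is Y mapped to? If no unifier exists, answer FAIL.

Decompose app/2: app(Y, true) = app(wrap(M), true),  leaf(M) = leaf(wrap(one)).
Decompose app/2: Y = wrap(M),  true = true.
Bind Y := wrap(M); no other remaining equation mentions Y.
Delete trivial equation true = true.
Decompose leaf/1: M = wrap(one).
Bind M := wrap(one). Substituting into the earlier binding gives Y := wrap(wrap(one)).
MGU = { Y = wrap(wrap(one)), M = wrap(one) }, so Y = wrap(wrap(one)).

wrap(wrap(one))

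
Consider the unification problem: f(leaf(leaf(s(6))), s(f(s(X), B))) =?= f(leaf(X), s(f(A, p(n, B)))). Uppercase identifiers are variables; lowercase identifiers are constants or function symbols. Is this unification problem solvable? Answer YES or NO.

Decompose f/2: leaf(leaf(s(6))) =?= leaf(X),  s(f(s(X), B)) =?= s(f(A, p(n, B))).
Decompose leaf/1: leaf(s(6)) =?= X.
Bind X := leaf(s(6)); substituting into the remaining equation gives: s(f(s(leaf(s(6))), B)) =?= s(f(A, p(n, B))).
Decompose s/1: f(s(leaf(s(6))), B) =?= f(A, p(n, B)).
Decompose f/2: s(leaf(s(6))) =?= A,  B =?= p(n, B).
Bind A := s(leaf(s(6))); no other remaining equation mentions A.
Occurs check fails: B occurs in p(n, B); the equation B =?= p(n, B) has no finite solution.

NO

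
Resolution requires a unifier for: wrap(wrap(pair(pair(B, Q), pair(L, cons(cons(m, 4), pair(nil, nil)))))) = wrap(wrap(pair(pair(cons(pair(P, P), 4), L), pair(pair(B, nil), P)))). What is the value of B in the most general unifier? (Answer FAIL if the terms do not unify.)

cons(pair(cons(cons(m, 4), pair(nil, nil)), cons(cons(m, 4), pair(nil, nil))), 4)

Decompose wrap/1: wrap(pair(pair(B, Q), pair(L, cons(cons(m, 4), pair(nil, nil))))) = wrap(pair(pair(cons(pair(P, P), 4), L), pair(pair(B, nil), P))).
Decompose wrap/1: pair(pair(B, Q), pair(L, cons(cons(m, 4), pair(nil, nil)))) = pair(pair(cons(pair(P, P), 4), L), pair(pair(B, nil), P)).
Decompose pair/2: pair(B, Q) = pair(cons(pair(P, P), 4), L),  pair(L, cons(cons(m, 4), pair(nil, nil))) = pair(pair(B, nil), P).
Decompose pair/2: B = cons(pair(P, P), 4),  Q = L.
Bind B := cons(pair(P, P), 4); substituting into the one remaining equation that mentions B gives: pair(L, cons(cons(m, 4), pair(nil, nil))) = pair(pair(cons(pair(P, P), 4), nil), P).
Bind Q := L; no other remaining equation mentions Q.
Decompose pair/2: L = pair(cons(pair(P, P), 4), nil),  cons(cons(m, 4), pair(nil, nil)) = P.
Bind L := pair(cons(pair(P, P), 4), nil); no other remaining equation mentions L. Substituting into the earlier binding gives Q := pair(cons(pair(P, P), 4), nil).
Bind P := cons(cons(m, 4), pair(nil, nil)). Substituting into the earlier bindings gives B := cons(pair(cons(cons(m, 4), pair(nil, nil)), cons(cons(m, 4), pair(nil, nil))), 4), Q := pair(cons(pair(cons(cons(m, 4), pair(nil, nil)), cons(cons(m, 4), pair(nil, nil))), 4), nil), L := pair(cons(pair(cons(cons(m, 4), pair(nil, nil)), cons(cons(m, 4), pair(nil, nil))), 4), nil).
MGU = { B -> cons(pair(cons(cons(m, 4), pair(nil, nil)), cons(cons(m, 4), pair(nil, nil))), 4), Q -> pair(cons(pair(cons(cons(m, 4), pair(nil, nil)), cons(cons(m, 4), pair(nil, nil))), 4), nil), L -> pair(cons(pair(cons(cons(m, 4), pair(nil, nil)), cons(cons(m, 4), pair(nil, nil))), 4), nil), P -> cons(cons(m, 4), pair(nil, nil)) }, so B -> cons(pair(cons(cons(m, 4), pair(nil, nil)), cons(cons(m, 4), pair(nil, nil))), 4).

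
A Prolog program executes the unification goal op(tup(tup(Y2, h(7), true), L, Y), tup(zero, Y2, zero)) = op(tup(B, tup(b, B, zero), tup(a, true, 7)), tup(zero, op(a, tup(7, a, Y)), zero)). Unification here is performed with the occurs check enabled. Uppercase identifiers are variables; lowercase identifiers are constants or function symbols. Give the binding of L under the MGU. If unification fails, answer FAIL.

tup(b, tup(op(a, tup(7, a, tup(a, true, 7))), h(7), true), zero)

Decompose op/2: tup(tup(Y2, h(7), true), L, Y) = tup(B, tup(b, B, zero), tup(a, true, 7)),  tup(zero, Y2, zero) = tup(zero, op(a, tup(7, a, Y)), zero).
Decompose tup/3: tup(Y2, h(7), true) = B,  L = tup(b, B, zero),  Y = tup(a, true, 7).
Bind B := tup(Y2, h(7), true); substituting into the one remaining equation that mentions B gives: L = tup(b, tup(Y2, h(7), true), zero).
Bind L := tup(b, tup(Y2, h(7), true), zero); no other remaining equation mentions L.
Bind Y := tup(a, true, 7); substituting into the remaining equation gives: tup(zero, Y2, zero) = tup(zero, op(a, tup(7, a, tup(a, true, 7))), zero).
Decompose tup/3: zero = zero,  Y2 = op(a, tup(7, a, tup(a, true, 7))),  zero = zero.
Delete trivial equation zero = zero.
Bind Y2 := op(a, tup(7, a, tup(a, true, 7))); no other remaining equation mentions Y2. Substituting into the earlier bindings gives B := tup(op(a, tup(7, a, tup(a, true, 7))), h(7), true), L := tup(b, tup(op(a, tup(7, a, tup(a, true, 7))), h(7), true), zero).
Delete trivial equation zero = zero.
MGU = { B -> tup(op(a, tup(7, a, tup(a, true, 7))), h(7), true), L -> tup(b, tup(op(a, tup(7, a, tup(a, true, 7))), h(7), true), zero), Y -> tup(a, true, 7), Y2 -> op(a, tup(7, a, tup(a, true, 7))) }, so L -> tup(b, tup(op(a, tup(7, a, tup(a, true, 7))), h(7), true), zero).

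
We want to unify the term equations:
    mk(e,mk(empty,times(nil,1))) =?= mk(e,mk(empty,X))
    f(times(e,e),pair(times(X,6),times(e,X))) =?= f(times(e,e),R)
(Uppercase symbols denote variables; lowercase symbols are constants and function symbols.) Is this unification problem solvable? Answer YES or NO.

Decompose mk/2: e =?= e,  mk(empty,times(nil,1)) =?= mk(empty,X).
Delete trivial equation e =?= e.
Decompose mk/2: empty =?= empty,  times(nil,1) =?= X.
Delete trivial equation empty =?= empty.
Bind X := times(nil,1); substituting into the remaining equation gives: f(times(e,e),pair(times(times(nil,1),6),times(e,times(nil,1)))) =?= f(times(e,e),R).
Decompose f/2: times(e,e) =?= times(e,e),  pair(times(times(nil,1),6),times(e,times(nil,1))) =?= R.
Delete trivial equation times(e,e) =?= times(e,e).
Bind R := pair(times(times(nil,1),6),times(e,times(nil,1))).
No equations remain and no clash or occurs-check failure arose, so a unifier exists.

YES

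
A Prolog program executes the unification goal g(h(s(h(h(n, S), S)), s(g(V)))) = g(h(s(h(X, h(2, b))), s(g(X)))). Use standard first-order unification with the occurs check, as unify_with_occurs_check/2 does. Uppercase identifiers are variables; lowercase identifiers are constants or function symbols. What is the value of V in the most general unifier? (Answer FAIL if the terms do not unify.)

h(n, h(2, b))

Decompose g/1: h(s(h(h(n, S), S)), s(g(V))) = h(s(h(X, h(2, b))), s(g(X))).
Decompose h/2: s(h(h(n, S), S)) = s(h(X, h(2, b))),  s(g(V)) = s(g(X)).
Decompose s/1: h(h(n, S), S) = h(X, h(2, b)).
Decompose h/2: h(n, S) = X,  S = h(2, b).
Bind X := h(n, S); substituting into the one remaining equation that mentions X gives: s(g(V)) = s(g(h(n, S))).
Bind S := h(2, b); substituting into the remaining equation gives: s(g(V)) = s(g(h(n, h(2, b)))). Substituting into the earlier binding gives X := h(n, h(2, b)).
Decompose s/1: g(V) = g(h(n, h(2, b))).
Decompose g/1: V = h(n, h(2, b)).
Bind V := h(n, h(2, b)).
MGU = { X ↦ h(n, h(2, b)), S ↦ h(2, b), V ↦ h(n, h(2, b)) }, so V ↦ h(n, h(2, b)).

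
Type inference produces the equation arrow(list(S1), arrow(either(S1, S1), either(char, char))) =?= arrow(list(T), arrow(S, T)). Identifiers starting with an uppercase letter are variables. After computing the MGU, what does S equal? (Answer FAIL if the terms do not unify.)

either(either(char, char), either(char, char))

Decompose arrow/2: list(S1) =?= list(T),  arrow(either(S1, S1), either(char, char)) =?= arrow(S, T).
Decompose list/1: S1 =?= T.
Bind S1 := T; substituting into the remaining equation gives: arrow(either(T, T), either(char, char)) =?= arrow(S, T).
Decompose arrow/2: either(T, T) =?= S,  either(char, char) =?= T.
Bind S := either(T, T); no other remaining equation mentions S.
Bind T := either(char, char). Substituting into the earlier bindings gives S1 := either(char, char), S := either(either(char, char), either(char, char)).
MGU = { S1 := either(char, char), S := either(either(char, char), either(char, char)), T := either(char, char) }, so S := either(either(char, char), either(char, char)).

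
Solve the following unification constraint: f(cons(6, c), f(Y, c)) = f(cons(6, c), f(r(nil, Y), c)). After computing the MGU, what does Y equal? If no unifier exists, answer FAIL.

FAIL

Decompose f/2: cons(6, c) = cons(6, c),  f(Y, c) = f(r(nil, Y), c).
Delete trivial equation cons(6, c) = cons(6, c).
Decompose f/2: Y = r(nil, Y),  c = c.
Occurs check fails: Y occurs in r(nil, Y); the equation Y = r(nil, Y) has no finite solution.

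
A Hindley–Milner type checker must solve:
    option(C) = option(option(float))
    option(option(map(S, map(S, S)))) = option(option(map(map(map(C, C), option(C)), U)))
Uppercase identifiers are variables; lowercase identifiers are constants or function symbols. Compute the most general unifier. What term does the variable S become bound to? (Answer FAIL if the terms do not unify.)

Decompose option/1: C = option(float).
Bind C := option(float); substituting into the remaining equation gives: option(option(map(S, map(S, S)))) = option(option(map(map(map(option(float), option(float)), option(option(float))), U))).
Decompose option/1: option(map(S, map(S, S))) = option(map(map(map(option(float), option(float)), option(option(float))), U)).
Decompose option/1: map(S, map(S, S)) = map(map(map(option(float), option(float)), option(option(float))), U).
Decompose map/2: S = map(map(option(float), option(float)), option(option(float))),  map(S, S) = U.
Bind S := map(map(option(float), option(float)), option(option(float))); substituting into the remaining equation gives: map(map(map(option(float), option(float)), option(option(float))), map(map(option(float), option(float)), option(option(float)))) = U.
Bind U := map(map(map(option(float), option(float)), option(option(float))), map(map(option(float), option(float)), option(option(float)))).
MGU = { C -> option(float), S -> map(map(option(float), option(float)), option(option(float))), U -> map(map(map(option(float), option(float)), option(option(float))), map(map(option(float), option(float)), option(option(float)))) }, so S -> map(map(option(float), option(float)), option(option(float))).

map(map(option(float), option(float)), option(option(float)))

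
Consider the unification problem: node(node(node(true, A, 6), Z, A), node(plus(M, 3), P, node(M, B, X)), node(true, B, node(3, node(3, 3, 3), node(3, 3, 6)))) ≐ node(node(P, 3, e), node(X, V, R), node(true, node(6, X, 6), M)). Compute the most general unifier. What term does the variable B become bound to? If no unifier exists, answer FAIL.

node(6, plus(node(3, node(3, 3, 3), node(3, 3, 6)), 3), 6)

Decompose node/3: node(node(true, A, 6), Z, A) ≐ node(P, 3, e),  node(plus(M, 3), P, node(M, B, X)) ≐ node(X, V, R),  node(true, B, node(3, node(3, 3, 3), node(3, 3, 6))) ≐ node(true, node(6, X, 6), M).
Decompose node/3: node(true, A, 6) ≐ P,  Z ≐ 3,  A ≐ e.
Bind P := node(true, A, 6); substituting into the one remaining equation that mentions P gives: node(plus(M, 3), node(true, A, 6), node(M, B, X)) ≐ node(X, V, R).
Bind Z := 3; no other remaining equation mentions Z.
Bind A := e; substituting into the one remaining equation that mentions A gives: node(plus(M, 3), node(true, e, 6), node(M, B, X)) ≐ node(X, V, R). Substituting into the earlier binding gives P := node(true, e, 6).
Decompose node/3: plus(M, 3) ≐ X,  node(true, e, 6) ≐ V,  node(M, B, X) ≐ R.
Bind X := plus(M, 3); substituting into the 2 remaining equations that mention X gives: node(M, B, plus(M, 3)) ≐ R,  node(true, B, node(3, node(3, 3, 3), node(3, 3, 6))) ≐ node(true, node(6, plus(M, 3), 6), M).
Bind V := node(true, e, 6); no other remaining equation mentions V.
Bind R := node(M, B, plus(M, 3)); no other remaining equation mentions R.
Decompose node/3: true ≐ true,  B ≐ node(6, plus(M, 3), 6),  node(3, node(3, 3, 3), node(3, 3, 6)) ≐ M.
Delete trivial equation true ≐ true.
Bind B := node(6, plus(M, 3), 6); no other remaining equation mentions B. Substituting into the earlier binding gives R := node(M, node(6, plus(M, 3), 6), plus(M, 3)).
Bind M := node(3, node(3, 3, 3), node(3, 3, 6)). Substituting into the earlier bindings gives X := plus(node(3, node(3, 3, 3), node(3, 3, 6)), 3), R := node(node(3, node(3, 3, 3), node(3, 3, 6)), node(6, plus(node(3, node(3, 3, 3), node(3, 3, 6)), 3), 6), plus(node(3, node(3, 3, 3), node(3, 3, 6)), 3)), B := node(6, plus(node(3, node(3, 3, 3), node(3, 3, 6)), 3), 6).
MGU = { P -> node(true, e, 6), Z -> 3, A -> e, X -> plus(node(3, node(3, 3, 3), node(3, 3, 6)), 3), V -> node(true, e, 6), R -> node(node(3, node(3, 3, 3), node(3, 3, 6)), node(6, plus(node(3, node(3, 3, 3), node(3, 3, 6)), 3), 6), plus(node(3, node(3, 3, 3), node(3, 3, 6)), 3)), B -> node(6, plus(node(3, node(3, 3, 3), node(3, 3, 6)), 3), 6), M -> node(3, node(3, 3, 3), node(3, 3, 6)) }, so B -> node(6, plus(node(3, node(3, 3, 3), node(3, 3, 6)), 3), 6).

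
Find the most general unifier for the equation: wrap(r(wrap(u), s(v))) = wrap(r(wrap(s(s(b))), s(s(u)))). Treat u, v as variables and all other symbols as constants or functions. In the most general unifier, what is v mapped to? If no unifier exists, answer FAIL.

Decompose wrap/1: r(wrap(u), s(v)) = r(wrap(s(s(b))), s(s(u))).
Decompose r/2: wrap(u) = wrap(s(s(b))),  s(v) = s(s(u)).
Decompose wrap/1: u = s(s(b)).
Bind u := s(s(b)); substituting into the remaining equation gives: s(v) = s(s(s(s(b)))).
Decompose s/1: v = s(s(s(b))).
Bind v := s(s(s(b))).
MGU = { u := s(s(b)), v := s(s(s(b))) }, so v := s(s(s(b))).

s(s(s(b)))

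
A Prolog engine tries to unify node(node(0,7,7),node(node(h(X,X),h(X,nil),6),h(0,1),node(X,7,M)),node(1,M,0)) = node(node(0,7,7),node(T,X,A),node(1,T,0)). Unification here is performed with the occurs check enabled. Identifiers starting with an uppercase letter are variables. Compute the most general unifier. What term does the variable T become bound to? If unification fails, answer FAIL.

node(h(h(0,1),h(0,1)),h(h(0,1),nil),6)

Decompose node/3: node(0,7,7) = node(0,7,7),  node(node(h(X,X),h(X,nil),6),h(0,1),node(X,7,M)) = node(T,X,A),  node(1,M,0) = node(1,T,0).
Delete trivial equation node(0,7,7) = node(0,7,7).
Decompose node/3: node(h(X,X),h(X,nil),6) = T,  h(0,1) = X,  node(X,7,M) = A.
Bind T := node(h(X,X),h(X,nil),6); substituting into the one remaining equation that mentions T gives: node(1,M,0) = node(1,node(h(X,X),h(X,nil),6),0).
Bind X := h(0,1); substituting into the remaining equations gives: node(h(0,1),7,M) = A,  node(1,M,0) = node(1,node(h(h(0,1),h(0,1)),h(h(0,1),nil),6),0). Substituting into the earlier binding gives T := node(h(h(0,1),h(0,1)),h(h(0,1),nil),6).
Bind A := node(h(0,1),7,M); no other remaining equation mentions A.
Decompose node/3: 1 = 1,  M = node(h(h(0,1),h(0,1)),h(h(0,1),nil),6),  0 = 0.
Delete trivial equation 1 = 1.
Bind M := node(h(h(0,1),h(0,1)),h(h(0,1),nil),6); no other remaining equation mentions M. Substituting into the earlier binding gives A := node(h(0,1),7,node(h(h(0,1),h(0,1)),h(h(0,1),nil),6)).
Delete trivial equation 0 = 0.
MGU = { T -> node(h(h(0,1),h(0,1)),h(h(0,1),nil),6), X -> h(0,1), A -> node(h(0,1),7,node(h(h(0,1),h(0,1)),h(h(0,1),nil),6)), M -> node(h(h(0,1),h(0,1)),h(h(0,1),nil),6) }, so T -> node(h(h(0,1),h(0,1)),h(h(0,1),nil),6).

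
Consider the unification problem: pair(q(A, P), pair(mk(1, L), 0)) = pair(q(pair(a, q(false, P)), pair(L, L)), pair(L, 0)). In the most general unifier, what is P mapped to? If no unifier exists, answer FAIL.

Decompose pair/2: q(A, P) = q(pair(a, q(false, P)), pair(L, L)),  pair(mk(1, L), 0) = pair(L, 0).
Decompose q/2: A = pair(a, q(false, P)),  P = pair(L, L).
Bind A := pair(a, q(false, P)); no other remaining equation mentions A.
Bind P := pair(L, L); no other remaining equation mentions P. Substituting into the earlier binding gives A := pair(a, q(false, pair(L, L))).
Decompose pair/2: mk(1, L) = L,  0 = 0.
Occurs check fails: L occurs in mk(1, L); the equation L = mk(1, L) has no finite solution.

FAIL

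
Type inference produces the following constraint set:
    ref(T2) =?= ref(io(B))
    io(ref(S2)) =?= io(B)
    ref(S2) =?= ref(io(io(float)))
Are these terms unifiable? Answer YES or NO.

Decompose ref/1: T2 =?= io(B).
Bind T2 := io(B); no other remaining equation mentions T2.
Decompose io/1: ref(S2) =?= B.
Bind B := ref(S2); no other remaining equation mentions B. Substituting into the earlier binding gives T2 := io(ref(S2)).
Decompose ref/1: S2 =?= io(io(float)).
Bind S2 := io(io(float)). Substituting into the earlier bindings gives T2 := io(ref(io(io(float)))), B := ref(io(io(float))).
No equations remain and no clash or occurs-check failure arose, so a unifier exists.

YES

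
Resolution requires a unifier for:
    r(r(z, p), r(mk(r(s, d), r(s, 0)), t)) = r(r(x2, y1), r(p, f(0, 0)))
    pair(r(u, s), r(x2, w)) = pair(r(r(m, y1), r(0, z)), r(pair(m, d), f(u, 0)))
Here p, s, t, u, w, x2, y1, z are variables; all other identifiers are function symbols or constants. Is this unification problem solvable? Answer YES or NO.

Decompose r/2: r(z, p) = r(x2, y1),  r(mk(r(s, d), r(s, 0)), t) = r(p, f(0, 0)).
Decompose r/2: z = x2,  p = y1.
Bind z := x2; substituting into the one remaining equation that mentions z gives: pair(r(u, s), r(x2, w)) = pair(r(r(m, y1), r(0, x2)), r(pair(m, d), f(u, 0))).
Bind p := y1; substituting into the one remaining equation that mentions p gives: r(mk(r(s, d), r(s, 0)), t) = r(y1, f(0, 0)).
Decompose r/2: mk(r(s, d), r(s, 0)) = y1,  t = f(0, 0).
Bind y1 := mk(r(s, d), r(s, 0)); substituting into the one remaining equation that mentions y1 gives: pair(r(u, s), r(x2, w)) = pair(r(r(m, mk(r(s, d), r(s, 0))), r(0, x2)), r(pair(m, d), f(u, 0))). Substituting into the earlier binding gives p := mk(r(s, d), r(s, 0)).
Bind t := f(0, 0); no other remaining equation mentions t.
Decompose pair/2: r(u, s) = r(r(m, mk(r(s, d), r(s, 0))), r(0, x2)),  r(x2, w) = r(pair(m, d), f(u, 0)).
Decompose r/2: u = r(m, mk(r(s, d), r(s, 0))),  s = r(0, x2).
Bind u := r(m, mk(r(s, d), r(s, 0))); substituting into the one remaining equation that mentions u gives: r(x2, w) = r(pair(m, d), f(r(m, mk(r(s, d), r(s, 0))), 0)).
Bind s := r(0, x2); substituting into the remaining equation gives: r(x2, w) = r(pair(m, d), f(r(m, mk(r(r(0, x2), d), r(r(0, x2), 0))), 0)). Substituting into the earlier bindings gives p := mk(r(r(0, x2), d), r(r(0, x2), 0)), y1 := mk(r(r(0, x2), d), r(r(0, x2), 0)), u := r(m, mk(r(r(0, x2), d), r(r(0, x2), 0))).
Decompose r/2: x2 = pair(m, d),  w = f(r(m, mk(r(r(0, x2), d), r(r(0, x2), 0))), 0).
Bind x2 := pair(m, d); substituting into the remaining equation gives: w = f(r(m, mk(r(r(0, pair(m, d)), d), r(r(0, pair(m, d)), 0))), 0). Substituting into the earlier bindings gives z := pair(m, d), p := mk(r(r(0, pair(m, d)), d), r(r(0, pair(m, d)), 0)), y1 := mk(r(r(0, pair(m, d)), d), r(r(0, pair(m, d)), 0)), u := r(m, mk(r(r(0, pair(m, d)), d), r(r(0, pair(m, d)), 0))), s := r(0, pair(m, d)).
Bind w := f(r(m, mk(r(r(0, pair(m, d)), d), r(r(0, pair(m, d)), 0))), 0).
No equations remain and no clash or occurs-check failure arose, so a unifier exists.

YES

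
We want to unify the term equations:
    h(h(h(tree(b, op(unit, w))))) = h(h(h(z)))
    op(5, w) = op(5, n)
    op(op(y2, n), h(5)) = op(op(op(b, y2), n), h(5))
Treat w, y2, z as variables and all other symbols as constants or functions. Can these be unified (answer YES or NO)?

Decompose h/1: h(h(tree(b, op(unit, w)))) = h(h(z)).
Decompose h/1: h(tree(b, op(unit, w))) = h(z).
Decompose h/1: tree(b, op(unit, w)) = z.
Bind z := tree(b, op(unit, w)); no other remaining equation mentions z.
Decompose op/2: 5 = 5,  w = n.
Delete trivial equation 5 = 5.
Bind w := n; no other remaining equation mentions w. Substituting into the earlier binding gives z := tree(b, op(unit, n)).
Decompose op/2: op(y2, n) = op(op(b, y2), n),  h(5) = h(5).
Decompose op/2: y2 = op(b, y2),  n = n.
Occurs check fails: y2 occurs in op(b, y2); the equation y2 = op(b, y2) has no finite solution.

NO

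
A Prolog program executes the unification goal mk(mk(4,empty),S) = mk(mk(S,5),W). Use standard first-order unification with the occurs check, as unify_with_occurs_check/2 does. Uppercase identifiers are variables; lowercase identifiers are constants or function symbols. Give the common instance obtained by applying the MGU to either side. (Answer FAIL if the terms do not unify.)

FAIL

Decompose mk/2: mk(4,empty) = mk(S,5),  S = W.
Decompose mk/2: 4 = S,  empty = 5.
Bind S := 4; substituting into the one remaining equation that mentions S gives: 4 = W.
Clash: constants empty and 5 differ; no unifier exists.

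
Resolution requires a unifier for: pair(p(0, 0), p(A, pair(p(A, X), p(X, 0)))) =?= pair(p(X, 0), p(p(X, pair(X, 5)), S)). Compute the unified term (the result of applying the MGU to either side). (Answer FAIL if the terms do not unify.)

Decompose pair/2: p(0, 0) =?= p(X, 0),  p(A, pair(p(A, X), p(X, 0))) =?= p(p(X, pair(X, 5)), S).
Decompose p/2: 0 =?= X,  0 =?= 0.
Bind X := 0; substituting into the one remaining equation that mentions X gives: p(A, pair(p(A, 0), p(0, 0))) =?= p(p(0, pair(0, 5)), S).
Delete trivial equation 0 =?= 0.
Decompose p/2: A =?= p(0, pair(0, 5)),  pair(p(A, 0), p(0, 0)) =?= S.
Bind A := p(0, pair(0, 5)); substituting into the remaining equation gives: pair(p(p(0, pair(0, 5)), 0), p(0, 0)) =?= S.
Bind S := pair(p(p(0, pair(0, 5)), 0), p(0, 0)).
Applying the MGU to either side gives pair(p(0, 0), p(p(0, pair(0, 5)), pair(p(p(0, pair(0, 5)), 0), p(0, 0)))).

pair(p(0, 0), p(p(0, pair(0, 5)), pair(p(p(0, pair(0, 5)), 0), p(0, 0))))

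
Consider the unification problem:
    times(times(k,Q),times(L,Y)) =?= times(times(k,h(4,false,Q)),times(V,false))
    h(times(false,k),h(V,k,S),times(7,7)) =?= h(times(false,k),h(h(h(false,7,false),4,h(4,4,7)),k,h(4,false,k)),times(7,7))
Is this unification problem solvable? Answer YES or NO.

NO

Decompose times/2: times(k,Q) =?= times(k,h(4,false,Q)),  times(L,Y) =?= times(V,false).
Decompose times/2: k =?= k,  Q =?= h(4,false,Q).
Delete trivial equation k =?= k.
Occurs check fails: Q occurs in h(4,false,Q); the equation Q =?= h(4,false,Q) has no finite solution.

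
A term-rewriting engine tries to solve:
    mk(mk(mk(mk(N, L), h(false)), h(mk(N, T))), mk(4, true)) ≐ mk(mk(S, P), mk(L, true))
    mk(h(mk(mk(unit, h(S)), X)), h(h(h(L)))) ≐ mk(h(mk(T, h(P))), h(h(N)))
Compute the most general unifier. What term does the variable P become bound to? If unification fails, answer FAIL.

h(mk(h(4), mk(unit, h(mk(mk(h(4), 4), h(false))))))

Decompose mk/2: mk(mk(mk(N, L), h(false)), h(mk(N, T))) ≐ mk(S, P),  mk(4, true) ≐ mk(L, true).
Decompose mk/2: mk(mk(N, L), h(false)) ≐ S,  h(mk(N, T)) ≐ P.
Bind S := mk(mk(N, L), h(false)); substituting into the one remaining equation that mentions S gives: mk(h(mk(mk(unit, h(mk(mk(N, L), h(false)))), X)), h(h(h(L)))) ≐ mk(h(mk(T, h(P))), h(h(N))).
Bind P := h(mk(N, T)); substituting into the one remaining equation that mentions P gives: mk(h(mk(mk(unit, h(mk(mk(N, L), h(false)))), X)), h(h(h(L)))) ≐ mk(h(mk(T, h(h(mk(N, T))))), h(h(N))).
Decompose mk/2: 4 ≐ L,  true ≐ true.
Bind L := 4; substituting into the one remaining equation that mentions L gives: mk(h(mk(mk(unit, h(mk(mk(N, 4), h(false)))), X)), h(h(h(4)))) ≐ mk(h(mk(T, h(h(mk(N, T))))), h(h(N))). Substituting into the earlier binding gives S := mk(mk(N, 4), h(false)).
Delete trivial equation true ≐ true.
Decompose mk/2: h(mk(mk(unit, h(mk(mk(N, 4), h(false)))), X)) ≐ h(mk(T, h(h(mk(N, T))))),  h(h(h(4))) ≐ h(h(N)).
Decompose h/1: mk(mk(unit, h(mk(mk(N, 4), h(false)))), X) ≐ mk(T, h(h(mk(N, T)))).
Decompose mk/2: mk(unit, h(mk(mk(N, 4), h(false)))) ≐ T,  X ≐ h(h(mk(N, T))).
Bind T := mk(unit, h(mk(mk(N, 4), h(false)))); substituting into the one remaining equation that mentions T gives: X ≐ h(h(mk(N, mk(unit, h(mk(mk(N, 4), h(false))))))). Substituting into the earlier binding gives P := h(mk(N, mk(unit, h(mk(mk(N, 4), h(false)))))).
Bind X := h(h(mk(N, mk(unit, h(mk(mk(N, 4), h(false))))))); no other remaining equation mentions X.
Decompose h/1: h(h(4)) ≐ h(N).
Decompose h/1: h(4) ≐ N.
Bind N := h(4). Substituting into the earlier bindings gives S := mk(mk(h(4), 4), h(false)), P := h(mk(h(4), mk(unit, h(mk(mk(h(4), 4), h(false)))))), T := mk(unit, h(mk(mk(h(4), 4), h(false)))), X := h(h(mk(h(4), mk(unit, h(mk(mk(h(4), 4), h(false))))))).
MGU = { S ↦ mk(mk(h(4), 4), h(false)), P ↦ h(mk(h(4), mk(unit, h(mk(mk(h(4), 4), h(false)))))), L ↦ 4, T ↦ mk(unit, h(mk(mk(h(4), 4), h(false)))), X ↦ h(h(mk(h(4), mk(unit, h(mk(mk(h(4), 4), h(false))))))), N ↦ h(4) }, so P ↦ h(mk(h(4), mk(unit, h(mk(mk(h(4), 4), h(false)))))).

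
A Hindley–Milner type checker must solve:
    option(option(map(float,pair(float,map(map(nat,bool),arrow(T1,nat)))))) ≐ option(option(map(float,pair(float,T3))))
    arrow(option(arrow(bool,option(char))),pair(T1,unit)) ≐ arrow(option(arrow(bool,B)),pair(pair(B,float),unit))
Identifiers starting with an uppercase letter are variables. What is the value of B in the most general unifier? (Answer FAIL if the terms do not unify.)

Decompose option/1: option(map(float,pair(float,map(map(nat,bool),arrow(T1,nat))))) ≐ option(map(float,pair(float,T3))).
Decompose option/1: map(float,pair(float,map(map(nat,bool),arrow(T1,nat)))) ≐ map(float,pair(float,T3)).
Decompose map/2: float ≐ float,  pair(float,map(map(nat,bool),arrow(T1,nat))) ≐ pair(float,T3).
Delete trivial equation float ≐ float.
Decompose pair/2: float ≐ float,  map(map(nat,bool),arrow(T1,nat)) ≐ T3.
Delete trivial equation float ≐ float.
Bind T3 := map(map(nat,bool),arrow(T1,nat)); no other remaining equation mentions T3.
Decompose arrow/2: option(arrow(bool,option(char))) ≐ option(arrow(bool,B)),  pair(T1,unit) ≐ pair(pair(B,float),unit).
Decompose option/1: arrow(bool,option(char)) ≐ arrow(bool,B).
Decompose arrow/2: bool ≐ bool,  option(char) ≐ B.
Delete trivial equation bool ≐ bool.
Bind B := option(char); substituting into the remaining equation gives: pair(T1,unit) ≐ pair(pair(option(char),float),unit).
Decompose pair/2: T1 ≐ pair(option(char),float),  unit ≐ unit.
Bind T1 := pair(option(char),float); no other remaining equation mentions T1. Substituting into the earlier binding gives T3 := map(map(nat,bool),arrow(pair(option(char),float),nat)).
Delete trivial equation unit ≐ unit.
MGU = { T3 ↦ map(map(nat,bool),arrow(pair(option(char),float),nat)), B ↦ option(char), T1 ↦ pair(option(char),float) }, so B ↦ option(char).

option(char)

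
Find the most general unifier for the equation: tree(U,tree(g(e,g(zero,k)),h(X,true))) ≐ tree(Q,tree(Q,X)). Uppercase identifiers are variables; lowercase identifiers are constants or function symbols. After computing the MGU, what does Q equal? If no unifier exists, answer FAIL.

Decompose tree/2: U ≐ Q,  tree(g(e,g(zero,k)),h(X,true)) ≐ tree(Q,X).
Bind U := Q; no other remaining equation mentions U.
Decompose tree/2: g(e,g(zero,k)) ≐ Q,  h(X,true) ≐ X.
Bind Q := g(e,g(zero,k)); no other remaining equation mentions Q. Substituting into the earlier binding gives U := g(e,g(zero,k)).
Occurs check fails: X occurs in h(X,true); the equation X ≐ h(X,true) has no finite solution.

FAIL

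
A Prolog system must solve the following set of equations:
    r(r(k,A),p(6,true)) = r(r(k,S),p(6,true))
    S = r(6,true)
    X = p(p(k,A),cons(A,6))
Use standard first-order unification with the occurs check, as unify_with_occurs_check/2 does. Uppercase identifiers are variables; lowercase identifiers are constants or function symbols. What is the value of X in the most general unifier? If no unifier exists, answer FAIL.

p(p(k,r(6,true)),cons(r(6,true),6))

Decompose r/2: r(k,A) = r(k,S),  p(6,true) = p(6,true).
Decompose r/2: k = k,  A = S.
Delete trivial equation k = k.
Bind A := S; substituting into the one remaining equation that mentions A gives: X = p(p(k,S),cons(S,6)).
Delete trivial equation p(6,true) = p(6,true).
Bind S := r(6,true); substituting into the remaining equation gives: X = p(p(k,r(6,true)),cons(r(6,true),6)). Substituting into the earlier binding gives A := r(6,true).
Bind X := p(p(k,r(6,true)),cons(r(6,true),6)).
MGU = { A -> r(6,true), S -> r(6,true), X -> p(p(k,r(6,true)),cons(r(6,true),6)) }, so X -> p(p(k,r(6,true)),cons(r(6,true),6)).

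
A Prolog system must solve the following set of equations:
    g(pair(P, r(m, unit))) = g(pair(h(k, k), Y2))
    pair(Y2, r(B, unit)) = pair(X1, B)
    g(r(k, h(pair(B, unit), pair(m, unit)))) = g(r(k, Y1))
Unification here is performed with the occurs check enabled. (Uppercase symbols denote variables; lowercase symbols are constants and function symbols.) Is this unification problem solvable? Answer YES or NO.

NO

Decompose g/1: pair(P, r(m, unit)) = pair(h(k, k), Y2).
Decompose pair/2: P = h(k, k),  r(m, unit) = Y2.
Bind P := h(k, k); no other remaining equation mentions P.
Bind Y2 := r(m, unit); substituting into the one remaining equation that mentions Y2 gives: pair(r(m, unit), r(B, unit)) = pair(X1, B).
Decompose pair/2: r(m, unit) = X1,  r(B, unit) = B.
Bind X1 := r(m, unit); no other remaining equation mentions X1.
Occurs check fails: B occurs in r(B, unit); the equation B = r(B, unit) has no finite solution.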